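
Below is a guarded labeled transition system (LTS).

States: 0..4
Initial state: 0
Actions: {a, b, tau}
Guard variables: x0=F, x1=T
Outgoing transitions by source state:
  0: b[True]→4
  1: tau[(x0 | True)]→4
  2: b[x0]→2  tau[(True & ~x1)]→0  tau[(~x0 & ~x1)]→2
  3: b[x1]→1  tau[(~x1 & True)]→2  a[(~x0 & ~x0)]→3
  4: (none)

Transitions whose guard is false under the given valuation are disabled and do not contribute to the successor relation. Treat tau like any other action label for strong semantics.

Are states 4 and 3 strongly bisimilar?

Answer: NOT BISIMILAR

Working:
Compute ~ classes (split until stable):
  P[0] = {{0,1,2,3,4}}
  P[1] = {{0},{1},{2,4},{3}}
stable after 2 split(s): 4 block(s)
class of 4: {2,4}; class of 3: {3}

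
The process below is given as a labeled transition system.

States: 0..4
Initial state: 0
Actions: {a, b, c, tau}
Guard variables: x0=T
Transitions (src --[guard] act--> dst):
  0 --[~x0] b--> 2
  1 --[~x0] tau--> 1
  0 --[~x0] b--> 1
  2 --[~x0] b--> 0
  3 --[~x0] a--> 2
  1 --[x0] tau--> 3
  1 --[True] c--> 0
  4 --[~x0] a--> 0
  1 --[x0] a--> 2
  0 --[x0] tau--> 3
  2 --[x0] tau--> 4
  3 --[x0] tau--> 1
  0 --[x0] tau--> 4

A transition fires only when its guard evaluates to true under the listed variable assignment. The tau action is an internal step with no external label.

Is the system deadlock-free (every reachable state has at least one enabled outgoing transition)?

Answer: DEADLOCK at state 4

Working:
R = {0,1,2,3,4}
  0: tau→3  tau→4  [2 out]
  1: a→2  c→0  tau→3  [3 out]
  2: tau→4  [1 out]
  3: tau→1  [1 out]
  4: ∅  [no exit]
trace reaching 4: tau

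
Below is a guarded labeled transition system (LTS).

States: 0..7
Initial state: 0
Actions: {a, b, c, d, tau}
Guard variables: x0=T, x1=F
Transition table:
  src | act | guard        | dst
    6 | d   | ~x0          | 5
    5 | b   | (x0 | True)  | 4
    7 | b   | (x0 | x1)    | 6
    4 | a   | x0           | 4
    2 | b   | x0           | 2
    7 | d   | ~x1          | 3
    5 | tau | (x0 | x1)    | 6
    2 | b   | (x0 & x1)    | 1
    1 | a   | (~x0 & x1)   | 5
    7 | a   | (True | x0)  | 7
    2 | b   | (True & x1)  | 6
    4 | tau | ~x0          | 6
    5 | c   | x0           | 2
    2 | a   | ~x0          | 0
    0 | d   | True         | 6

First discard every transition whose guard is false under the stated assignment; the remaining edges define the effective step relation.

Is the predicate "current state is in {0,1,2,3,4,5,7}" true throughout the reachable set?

Inv-set: {0,1,2,3,4,5,7}
Reach set: {0,6}
  0: ✓
  6: VIOLATES
witness against invariant: d → 6

Answer: INVARIANT VIOLATED at state 6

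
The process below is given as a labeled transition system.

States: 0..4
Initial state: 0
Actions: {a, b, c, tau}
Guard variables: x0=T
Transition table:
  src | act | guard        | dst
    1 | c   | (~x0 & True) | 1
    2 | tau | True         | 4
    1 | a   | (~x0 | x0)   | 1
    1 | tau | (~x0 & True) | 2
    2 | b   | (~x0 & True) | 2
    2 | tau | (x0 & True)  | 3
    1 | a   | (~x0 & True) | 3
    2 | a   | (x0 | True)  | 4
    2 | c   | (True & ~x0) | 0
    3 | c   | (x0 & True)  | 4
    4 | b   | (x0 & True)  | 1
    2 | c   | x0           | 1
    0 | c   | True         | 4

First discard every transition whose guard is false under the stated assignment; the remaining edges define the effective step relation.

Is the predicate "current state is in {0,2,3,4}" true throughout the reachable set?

Inv-set: {0,2,3,4}
Reachable = {0,1,4}
  0: safe
  1: outside
  4: safe
witness against invariant: c·b → 1

Answer: INVARIANT VIOLATED at state 1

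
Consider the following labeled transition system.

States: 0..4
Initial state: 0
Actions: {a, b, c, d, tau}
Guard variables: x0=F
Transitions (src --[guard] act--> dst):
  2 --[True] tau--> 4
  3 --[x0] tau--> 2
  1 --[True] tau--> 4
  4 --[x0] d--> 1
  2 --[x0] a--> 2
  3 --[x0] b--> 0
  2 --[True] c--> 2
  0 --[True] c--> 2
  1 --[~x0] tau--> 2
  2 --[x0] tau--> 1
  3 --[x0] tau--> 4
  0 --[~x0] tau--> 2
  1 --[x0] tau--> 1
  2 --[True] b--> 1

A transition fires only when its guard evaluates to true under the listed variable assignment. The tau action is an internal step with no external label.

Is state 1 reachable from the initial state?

Answer: REACHABLE

Analysis:
After dropping false guards: 7 live edges.
Layer 0: {0}
Layer 1: {2}  total {0,2}
Layer 2: {1,4}  total {0,1,2,4}
Reach set: {0,1,2,4}
trace reaching 1: c·b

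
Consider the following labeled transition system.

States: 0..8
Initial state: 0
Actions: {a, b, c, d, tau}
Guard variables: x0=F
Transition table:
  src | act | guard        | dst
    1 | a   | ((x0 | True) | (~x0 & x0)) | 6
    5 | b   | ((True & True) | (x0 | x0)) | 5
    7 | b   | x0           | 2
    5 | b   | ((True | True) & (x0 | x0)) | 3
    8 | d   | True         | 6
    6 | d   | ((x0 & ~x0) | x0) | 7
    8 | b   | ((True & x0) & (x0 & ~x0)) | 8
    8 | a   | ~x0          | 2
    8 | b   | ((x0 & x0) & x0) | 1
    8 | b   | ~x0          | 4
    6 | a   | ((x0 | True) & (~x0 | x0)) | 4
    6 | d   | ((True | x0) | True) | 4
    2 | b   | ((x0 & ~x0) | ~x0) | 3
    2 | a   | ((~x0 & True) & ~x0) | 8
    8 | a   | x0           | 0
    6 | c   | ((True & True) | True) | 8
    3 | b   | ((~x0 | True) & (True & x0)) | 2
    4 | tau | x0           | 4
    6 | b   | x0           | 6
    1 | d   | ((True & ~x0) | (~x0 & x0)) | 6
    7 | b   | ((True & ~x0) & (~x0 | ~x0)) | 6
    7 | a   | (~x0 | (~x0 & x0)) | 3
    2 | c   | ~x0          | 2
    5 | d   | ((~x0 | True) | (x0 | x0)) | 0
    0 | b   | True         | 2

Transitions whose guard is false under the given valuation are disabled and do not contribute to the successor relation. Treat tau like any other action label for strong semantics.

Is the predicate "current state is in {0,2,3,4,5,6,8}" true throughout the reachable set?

Answer: INVARIANT HOLDS

Working:
Inv-set: {0,2,3,4,5,6,8}
Reach set: {0,2,3,4,6,8}
  0: ok
  2: ok
  3: ok
  4: ok
  6: ok
  8: ok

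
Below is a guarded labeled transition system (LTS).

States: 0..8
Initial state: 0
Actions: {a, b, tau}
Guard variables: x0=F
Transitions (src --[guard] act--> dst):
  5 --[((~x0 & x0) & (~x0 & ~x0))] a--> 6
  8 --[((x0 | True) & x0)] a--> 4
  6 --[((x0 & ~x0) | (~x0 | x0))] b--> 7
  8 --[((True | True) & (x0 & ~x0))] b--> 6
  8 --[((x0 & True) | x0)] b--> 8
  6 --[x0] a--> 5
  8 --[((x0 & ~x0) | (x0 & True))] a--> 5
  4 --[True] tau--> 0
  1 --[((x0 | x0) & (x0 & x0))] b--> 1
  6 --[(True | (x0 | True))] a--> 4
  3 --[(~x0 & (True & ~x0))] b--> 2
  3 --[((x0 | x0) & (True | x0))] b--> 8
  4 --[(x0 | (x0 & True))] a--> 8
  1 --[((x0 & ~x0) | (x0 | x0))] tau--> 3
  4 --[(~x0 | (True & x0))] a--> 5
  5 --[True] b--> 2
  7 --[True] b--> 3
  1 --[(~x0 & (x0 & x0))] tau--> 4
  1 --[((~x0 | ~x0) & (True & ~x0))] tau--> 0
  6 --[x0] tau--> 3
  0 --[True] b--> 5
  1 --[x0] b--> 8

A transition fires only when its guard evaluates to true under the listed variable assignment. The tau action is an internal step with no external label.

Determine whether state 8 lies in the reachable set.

Answer: UNREACHABLE

Analysis:
Guard filter leaves 9 enabled edge(s).
depth 0: {0}
depth 1: {5}  cumulative {0,5}
depth 2: {2}  cumulative {0,2,5}
R = {0,2,5}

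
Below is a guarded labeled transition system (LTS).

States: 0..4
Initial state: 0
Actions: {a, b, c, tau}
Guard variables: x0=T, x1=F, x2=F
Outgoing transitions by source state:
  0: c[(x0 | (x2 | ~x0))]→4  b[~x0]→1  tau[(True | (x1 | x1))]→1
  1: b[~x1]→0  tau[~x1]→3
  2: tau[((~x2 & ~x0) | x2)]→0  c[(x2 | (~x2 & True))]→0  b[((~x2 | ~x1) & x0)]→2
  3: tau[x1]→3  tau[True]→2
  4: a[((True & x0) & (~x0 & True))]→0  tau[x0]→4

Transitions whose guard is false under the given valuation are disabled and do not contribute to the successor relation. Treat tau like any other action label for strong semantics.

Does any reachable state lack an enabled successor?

Reach set: {0,1,2,3,4}
  0: c→4  tau→1  [2 out]
  1: b→0  tau→3  [2 out]
  2: b→2  c→0  [2 out]
  3: tau→2  [1 out]
  4: tau→4  [1 out]

Answer: DEADLOCK-FREE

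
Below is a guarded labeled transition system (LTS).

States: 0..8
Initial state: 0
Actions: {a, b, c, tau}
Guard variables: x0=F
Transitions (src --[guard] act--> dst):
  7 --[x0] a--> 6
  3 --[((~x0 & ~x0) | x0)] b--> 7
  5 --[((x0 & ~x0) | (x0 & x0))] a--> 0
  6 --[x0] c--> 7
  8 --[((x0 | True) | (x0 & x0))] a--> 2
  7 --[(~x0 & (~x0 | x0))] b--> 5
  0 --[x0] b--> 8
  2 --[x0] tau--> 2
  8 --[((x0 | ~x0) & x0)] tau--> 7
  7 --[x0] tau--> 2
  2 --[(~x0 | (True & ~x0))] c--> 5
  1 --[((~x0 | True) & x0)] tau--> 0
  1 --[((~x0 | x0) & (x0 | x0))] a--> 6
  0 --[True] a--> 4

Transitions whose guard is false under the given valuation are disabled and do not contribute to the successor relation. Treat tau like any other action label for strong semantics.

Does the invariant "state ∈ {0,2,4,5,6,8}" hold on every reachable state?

Answer: INVARIANT HOLDS

Analysis:
Inv-set: {0,2,4,5,6,8}
Reach set: {0,4}
  0: safe
  4: safe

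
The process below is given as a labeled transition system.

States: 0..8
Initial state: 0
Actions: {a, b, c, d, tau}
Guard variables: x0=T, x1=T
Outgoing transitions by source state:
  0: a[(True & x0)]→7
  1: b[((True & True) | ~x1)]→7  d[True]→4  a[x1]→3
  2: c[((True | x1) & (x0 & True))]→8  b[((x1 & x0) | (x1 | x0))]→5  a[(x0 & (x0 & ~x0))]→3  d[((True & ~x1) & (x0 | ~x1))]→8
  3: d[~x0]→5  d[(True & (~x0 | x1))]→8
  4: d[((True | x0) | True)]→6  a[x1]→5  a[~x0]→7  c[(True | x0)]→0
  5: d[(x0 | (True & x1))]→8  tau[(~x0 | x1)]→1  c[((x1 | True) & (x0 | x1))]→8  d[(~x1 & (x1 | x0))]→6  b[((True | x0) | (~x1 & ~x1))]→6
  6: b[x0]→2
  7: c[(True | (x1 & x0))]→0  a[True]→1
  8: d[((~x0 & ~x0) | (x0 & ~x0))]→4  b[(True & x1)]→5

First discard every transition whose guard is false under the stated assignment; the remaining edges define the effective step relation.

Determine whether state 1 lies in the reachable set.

Answer: REACHABLE

Working:
After dropping false guards: 18 live edges.
Layer 0: {0}
Layer 1: {7}  cumulative {0,7}
Layer 2: {1}  cumulative {0,1,7}
Layer 3: {3,4}  cumulative {0,1,3,4,7}
Layer 4: {5,6,8}  cumulative {0,1,3,4,5,6,7,8}
Layer 5: {2}  cumulative {0,1,2,3,4,5,6,7,8}
Reach set: {0,1,2,3,4,5,6,7,8}
witness 1: a·a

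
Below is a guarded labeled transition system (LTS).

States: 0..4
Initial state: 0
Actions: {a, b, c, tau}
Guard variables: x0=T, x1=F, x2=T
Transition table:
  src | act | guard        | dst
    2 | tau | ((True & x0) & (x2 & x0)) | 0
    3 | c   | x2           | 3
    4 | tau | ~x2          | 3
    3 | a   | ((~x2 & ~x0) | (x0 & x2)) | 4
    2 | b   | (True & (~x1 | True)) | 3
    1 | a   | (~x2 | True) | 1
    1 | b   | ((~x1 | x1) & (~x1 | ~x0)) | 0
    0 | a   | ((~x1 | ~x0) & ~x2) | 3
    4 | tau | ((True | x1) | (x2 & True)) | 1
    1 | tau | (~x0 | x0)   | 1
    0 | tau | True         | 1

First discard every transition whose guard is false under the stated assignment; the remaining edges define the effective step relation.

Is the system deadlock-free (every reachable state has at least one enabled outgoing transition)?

R = {0,1}
  0: tau→1  [1 out]
  1: a→1  b→0  tau→1  [3 out]

Answer: DEADLOCK-FREE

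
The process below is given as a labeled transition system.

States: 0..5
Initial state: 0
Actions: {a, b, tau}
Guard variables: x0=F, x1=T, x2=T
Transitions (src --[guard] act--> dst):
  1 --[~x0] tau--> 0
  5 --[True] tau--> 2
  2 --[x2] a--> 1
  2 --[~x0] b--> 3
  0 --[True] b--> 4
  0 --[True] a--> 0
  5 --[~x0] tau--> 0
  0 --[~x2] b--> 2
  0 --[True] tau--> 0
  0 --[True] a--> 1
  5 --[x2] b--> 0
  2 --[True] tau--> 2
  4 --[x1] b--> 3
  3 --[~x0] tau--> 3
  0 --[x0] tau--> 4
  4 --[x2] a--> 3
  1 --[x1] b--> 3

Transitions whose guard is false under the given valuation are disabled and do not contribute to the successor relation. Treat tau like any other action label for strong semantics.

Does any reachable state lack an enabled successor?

Answer: DEADLOCK-FREE

Trace:
Reach set: {0,1,3,4}
  0: a→0  a→1  b→4  tau→0  [deg 4]
  1: b→3  tau→0  [deg 2]
  3: tau→3  [deg 1]
  4: a→3  b→3  [deg 2]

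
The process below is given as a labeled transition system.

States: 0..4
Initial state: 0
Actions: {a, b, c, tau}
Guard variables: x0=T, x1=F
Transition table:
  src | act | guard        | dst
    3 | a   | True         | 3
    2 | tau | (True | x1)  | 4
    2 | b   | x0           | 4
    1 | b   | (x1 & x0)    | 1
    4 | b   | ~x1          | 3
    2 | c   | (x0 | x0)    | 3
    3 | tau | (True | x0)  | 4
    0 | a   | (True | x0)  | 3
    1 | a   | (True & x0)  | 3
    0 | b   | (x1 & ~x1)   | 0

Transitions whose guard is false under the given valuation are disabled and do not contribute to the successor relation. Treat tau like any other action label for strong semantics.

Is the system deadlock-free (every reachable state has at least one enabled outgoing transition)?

Reachable = {0,3,4}
  0: a→3  [1 exit(s)]
  3: a→3  tau→4  [2 exit(s)]
  4: b→3  [1 exit(s)]

Answer: DEADLOCK-FREE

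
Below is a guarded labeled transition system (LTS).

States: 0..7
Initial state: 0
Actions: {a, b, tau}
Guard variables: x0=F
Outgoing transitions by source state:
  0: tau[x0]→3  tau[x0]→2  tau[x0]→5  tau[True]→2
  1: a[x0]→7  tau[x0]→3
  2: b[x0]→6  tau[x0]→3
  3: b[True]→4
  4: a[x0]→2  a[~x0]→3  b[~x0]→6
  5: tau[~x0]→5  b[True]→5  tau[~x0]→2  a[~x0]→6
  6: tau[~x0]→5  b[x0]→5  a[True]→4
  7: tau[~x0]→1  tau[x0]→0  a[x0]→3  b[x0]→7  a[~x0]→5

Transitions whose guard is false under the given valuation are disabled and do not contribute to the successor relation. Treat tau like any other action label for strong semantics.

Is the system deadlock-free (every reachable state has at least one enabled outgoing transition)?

R = {0,2}
  0: tau→2  [1 out]
  2: ∅  [deadlock]
trace reaching 2: tau

Answer: DEADLOCK at state 2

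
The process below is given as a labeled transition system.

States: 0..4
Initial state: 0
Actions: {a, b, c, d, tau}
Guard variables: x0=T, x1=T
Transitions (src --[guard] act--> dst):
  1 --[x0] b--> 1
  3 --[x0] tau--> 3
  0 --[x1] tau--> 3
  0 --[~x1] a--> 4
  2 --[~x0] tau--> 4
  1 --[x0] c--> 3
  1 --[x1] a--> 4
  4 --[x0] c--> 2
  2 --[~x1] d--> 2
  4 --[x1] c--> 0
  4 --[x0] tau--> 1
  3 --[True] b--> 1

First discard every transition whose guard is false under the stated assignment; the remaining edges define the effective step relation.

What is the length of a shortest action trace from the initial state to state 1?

BFS to 1:
  Layer 0: {0}
  Layer 1: {3}
  Layer 2: {1}
1 enters at depth 2; path tau·b

Answer: 2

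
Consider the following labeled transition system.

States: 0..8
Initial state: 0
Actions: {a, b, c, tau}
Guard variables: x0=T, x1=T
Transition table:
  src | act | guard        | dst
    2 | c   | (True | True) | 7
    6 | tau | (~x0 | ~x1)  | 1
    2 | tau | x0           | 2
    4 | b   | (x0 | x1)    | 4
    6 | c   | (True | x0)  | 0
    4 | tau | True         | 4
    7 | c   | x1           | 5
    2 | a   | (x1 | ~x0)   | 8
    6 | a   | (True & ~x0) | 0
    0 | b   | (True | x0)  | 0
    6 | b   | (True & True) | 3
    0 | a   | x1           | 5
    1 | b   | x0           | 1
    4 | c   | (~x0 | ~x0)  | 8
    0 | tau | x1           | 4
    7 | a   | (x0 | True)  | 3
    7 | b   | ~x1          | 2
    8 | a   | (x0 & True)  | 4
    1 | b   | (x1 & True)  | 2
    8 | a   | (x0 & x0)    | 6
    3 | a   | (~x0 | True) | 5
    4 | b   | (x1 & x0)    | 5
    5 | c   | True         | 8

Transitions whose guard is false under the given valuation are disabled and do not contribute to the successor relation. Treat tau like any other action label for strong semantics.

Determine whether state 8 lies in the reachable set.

Guard filter leaves 19 enabled edge(s).
depth 0: {0}
depth 1: {4,5}  total {0,4,5}
depth 2: {8}  total {0,4,5,8}
depth 3: {6}  total {0,4,5,6,8}
depth 4: {3}  total {0,3,4,5,6,8}
R = {0,3,4,5,6,8}
witness 8: a·c

Answer: REACHABLE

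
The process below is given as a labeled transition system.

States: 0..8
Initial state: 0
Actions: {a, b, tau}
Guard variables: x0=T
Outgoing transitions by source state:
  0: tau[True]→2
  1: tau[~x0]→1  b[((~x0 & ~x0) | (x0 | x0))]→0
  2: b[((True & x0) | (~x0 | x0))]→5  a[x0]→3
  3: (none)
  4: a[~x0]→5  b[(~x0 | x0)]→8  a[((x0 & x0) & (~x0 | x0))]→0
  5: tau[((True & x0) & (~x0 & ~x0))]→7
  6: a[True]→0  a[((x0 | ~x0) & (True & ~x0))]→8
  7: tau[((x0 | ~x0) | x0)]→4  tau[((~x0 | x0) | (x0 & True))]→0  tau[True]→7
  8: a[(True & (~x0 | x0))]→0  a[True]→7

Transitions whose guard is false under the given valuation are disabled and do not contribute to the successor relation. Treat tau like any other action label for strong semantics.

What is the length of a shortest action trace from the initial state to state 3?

Answer: 2

Trace:
Breadth-first toward 3:
  Layer 0: {0}
  Layer 1: {2}
  Layer 2: {3,5}
first hit 3 at d=2 via tau·a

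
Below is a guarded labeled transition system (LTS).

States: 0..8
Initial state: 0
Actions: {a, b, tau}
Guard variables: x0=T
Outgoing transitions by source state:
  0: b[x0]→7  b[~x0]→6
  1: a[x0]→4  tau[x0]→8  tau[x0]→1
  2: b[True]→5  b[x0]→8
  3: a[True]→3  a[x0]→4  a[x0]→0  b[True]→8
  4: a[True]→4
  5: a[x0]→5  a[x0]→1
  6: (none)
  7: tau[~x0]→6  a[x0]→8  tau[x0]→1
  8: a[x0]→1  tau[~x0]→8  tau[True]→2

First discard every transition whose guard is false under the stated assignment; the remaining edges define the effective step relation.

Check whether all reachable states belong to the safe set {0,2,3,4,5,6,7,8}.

Inv-set: {0,2,3,4,5,6,7,8}
Reach set: {0,1,2,4,5,7,8}
  0: safe
  1: ✗ unsafe
  2: safe
  4: safe
  5: safe
  7: safe
  8: safe
reach 1 via b·tau — violates

Answer: INVARIANT VIOLATED at state 1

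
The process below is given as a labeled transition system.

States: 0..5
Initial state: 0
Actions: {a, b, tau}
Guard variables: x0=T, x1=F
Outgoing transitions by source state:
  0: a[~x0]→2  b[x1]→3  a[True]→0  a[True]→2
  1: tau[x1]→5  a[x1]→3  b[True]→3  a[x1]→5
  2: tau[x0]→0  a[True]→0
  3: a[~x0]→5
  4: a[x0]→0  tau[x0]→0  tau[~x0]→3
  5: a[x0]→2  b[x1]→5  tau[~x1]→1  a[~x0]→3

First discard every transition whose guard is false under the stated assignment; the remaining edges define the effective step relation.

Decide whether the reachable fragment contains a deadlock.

Answer: DEADLOCK-FREE

Working:
Reach set: {0,2}
  0: a→0  a→2  [deg 2]
  2: a→0  tau→0  [deg 2]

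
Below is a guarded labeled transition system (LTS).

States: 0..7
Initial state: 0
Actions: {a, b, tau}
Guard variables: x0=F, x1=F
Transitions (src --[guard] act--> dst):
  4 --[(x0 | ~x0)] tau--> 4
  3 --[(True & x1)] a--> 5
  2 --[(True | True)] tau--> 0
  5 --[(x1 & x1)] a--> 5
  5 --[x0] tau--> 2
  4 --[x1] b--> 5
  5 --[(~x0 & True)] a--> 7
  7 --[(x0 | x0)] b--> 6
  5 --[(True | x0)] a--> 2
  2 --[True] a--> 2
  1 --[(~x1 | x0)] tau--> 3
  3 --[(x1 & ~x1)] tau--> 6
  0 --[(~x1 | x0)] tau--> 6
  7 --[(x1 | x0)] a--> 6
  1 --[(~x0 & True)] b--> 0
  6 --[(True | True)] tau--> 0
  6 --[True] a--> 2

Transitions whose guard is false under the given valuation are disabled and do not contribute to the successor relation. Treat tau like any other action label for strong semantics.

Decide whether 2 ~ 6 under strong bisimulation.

Refine partition for ~:
  π0 = {{0,1,2,3,4,5,6,7}}
  π1 = {{0,4},{1},{2,6},{3,7},{5}}
  π2 = {{0},{1},{2,6},{3,7},{4},{5}}
6 equivalence class(es) (converged in 3)
class of 2: {2,6}; class of 6: {2,6}

Answer: BISIMILAR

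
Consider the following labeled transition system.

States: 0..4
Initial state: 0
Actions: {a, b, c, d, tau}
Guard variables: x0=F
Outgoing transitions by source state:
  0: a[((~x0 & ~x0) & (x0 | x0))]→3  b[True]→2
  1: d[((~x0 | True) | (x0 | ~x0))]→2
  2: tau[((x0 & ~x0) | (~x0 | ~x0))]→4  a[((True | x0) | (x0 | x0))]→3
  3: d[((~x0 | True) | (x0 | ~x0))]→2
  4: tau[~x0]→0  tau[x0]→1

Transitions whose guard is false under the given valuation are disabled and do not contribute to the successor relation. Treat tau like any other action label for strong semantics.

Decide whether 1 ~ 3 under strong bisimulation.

Refine partition for ~:
  π0 = {{0,1,2,3,4}}
  π1 = {{0},{1,3},{2},{4}}
4 equivalence class(es) (converged in 2)
class of 1: {1,3}; class of 3: {1,3}

Answer: BISIMILAR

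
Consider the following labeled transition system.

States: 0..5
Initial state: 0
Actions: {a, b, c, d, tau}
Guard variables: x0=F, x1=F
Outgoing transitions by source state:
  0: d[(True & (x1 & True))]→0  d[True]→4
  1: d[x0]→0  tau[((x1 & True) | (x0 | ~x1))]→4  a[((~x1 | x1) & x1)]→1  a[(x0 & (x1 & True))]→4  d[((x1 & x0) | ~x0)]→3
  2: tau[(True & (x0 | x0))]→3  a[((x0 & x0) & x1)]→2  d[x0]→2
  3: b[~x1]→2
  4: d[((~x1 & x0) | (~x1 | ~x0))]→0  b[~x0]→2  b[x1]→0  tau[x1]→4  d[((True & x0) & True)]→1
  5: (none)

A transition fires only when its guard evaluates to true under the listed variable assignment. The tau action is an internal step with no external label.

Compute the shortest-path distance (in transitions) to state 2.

Answer: 2

Working:
Layered search for 2:
  Layer 0: {0}
  Layer 1: {4}
  Layer 2: {2}
2 enters at depth 2; path d·b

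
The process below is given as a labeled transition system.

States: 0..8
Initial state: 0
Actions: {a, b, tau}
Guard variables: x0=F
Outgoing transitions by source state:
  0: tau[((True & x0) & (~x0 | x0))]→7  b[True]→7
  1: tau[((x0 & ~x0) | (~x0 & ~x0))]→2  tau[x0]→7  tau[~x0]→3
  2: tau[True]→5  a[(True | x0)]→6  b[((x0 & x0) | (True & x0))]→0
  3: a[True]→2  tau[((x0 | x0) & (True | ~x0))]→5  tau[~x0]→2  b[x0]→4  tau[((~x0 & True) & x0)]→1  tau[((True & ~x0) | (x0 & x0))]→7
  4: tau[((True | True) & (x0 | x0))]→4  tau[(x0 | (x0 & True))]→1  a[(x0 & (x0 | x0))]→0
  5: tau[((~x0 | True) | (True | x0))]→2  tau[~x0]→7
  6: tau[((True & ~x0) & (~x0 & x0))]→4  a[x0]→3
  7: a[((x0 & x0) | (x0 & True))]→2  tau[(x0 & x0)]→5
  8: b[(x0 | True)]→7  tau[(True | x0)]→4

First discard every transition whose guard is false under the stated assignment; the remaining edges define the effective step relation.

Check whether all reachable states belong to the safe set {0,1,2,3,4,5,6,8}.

Inv-set: {0,1,2,3,4,5,6,8}
Reachable = {0,7}
  0: ✓
  7: VIOLATES
reach 7 via b — violates

Answer: INVARIANT VIOLATED at state 7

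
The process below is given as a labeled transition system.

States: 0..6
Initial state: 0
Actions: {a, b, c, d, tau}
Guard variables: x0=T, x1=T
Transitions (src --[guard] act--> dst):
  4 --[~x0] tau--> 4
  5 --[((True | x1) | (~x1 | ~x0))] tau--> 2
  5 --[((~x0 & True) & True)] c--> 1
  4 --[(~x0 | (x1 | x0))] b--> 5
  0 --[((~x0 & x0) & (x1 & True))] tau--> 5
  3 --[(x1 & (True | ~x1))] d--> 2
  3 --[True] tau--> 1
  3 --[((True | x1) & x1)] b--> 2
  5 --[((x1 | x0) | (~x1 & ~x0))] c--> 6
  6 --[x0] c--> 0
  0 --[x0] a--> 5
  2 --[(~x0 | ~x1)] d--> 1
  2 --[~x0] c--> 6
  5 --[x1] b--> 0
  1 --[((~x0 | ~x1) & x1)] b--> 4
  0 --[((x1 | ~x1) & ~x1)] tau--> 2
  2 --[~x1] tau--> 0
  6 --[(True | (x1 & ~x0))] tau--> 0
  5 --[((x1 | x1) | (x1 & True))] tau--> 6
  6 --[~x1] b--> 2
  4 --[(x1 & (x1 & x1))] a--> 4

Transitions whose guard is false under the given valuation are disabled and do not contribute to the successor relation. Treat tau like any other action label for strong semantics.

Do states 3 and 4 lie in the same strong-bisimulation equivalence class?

Answer: NOT BISIMILAR

Working:
Compute ~ classes (split until stable):
  P[0] = {{0,1,2,3,4,5,6}}
  P[1] = {{0},{1,2},{3},{4},{5},{6}}
Fixed point at round 2; 6 class(es).
class of 3: {3}; class of 4: {4}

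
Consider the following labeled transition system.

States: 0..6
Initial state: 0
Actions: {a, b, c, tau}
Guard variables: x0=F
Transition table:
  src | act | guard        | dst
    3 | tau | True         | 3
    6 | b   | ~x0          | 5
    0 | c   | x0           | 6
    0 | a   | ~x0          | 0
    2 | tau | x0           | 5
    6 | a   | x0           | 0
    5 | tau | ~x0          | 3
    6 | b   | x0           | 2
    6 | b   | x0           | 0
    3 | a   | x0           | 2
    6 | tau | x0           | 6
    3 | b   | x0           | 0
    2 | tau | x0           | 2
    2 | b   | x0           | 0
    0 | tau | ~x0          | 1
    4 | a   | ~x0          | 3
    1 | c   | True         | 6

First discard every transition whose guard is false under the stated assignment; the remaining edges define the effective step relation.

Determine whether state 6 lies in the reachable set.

7 transition(s) survive guard evaluation.
depth 0: {0}
depth 1: {1}  now seen {0,1}
depth 2: {6}  now seen {0,1,6}
depth 3: {5}  now seen {0,1,5,6}
depth 4: {3}  now seen {0,1,3,5,6}
R = {0,1,3,5,6}
trace reaching 6: tau·c

Answer: REACHABLE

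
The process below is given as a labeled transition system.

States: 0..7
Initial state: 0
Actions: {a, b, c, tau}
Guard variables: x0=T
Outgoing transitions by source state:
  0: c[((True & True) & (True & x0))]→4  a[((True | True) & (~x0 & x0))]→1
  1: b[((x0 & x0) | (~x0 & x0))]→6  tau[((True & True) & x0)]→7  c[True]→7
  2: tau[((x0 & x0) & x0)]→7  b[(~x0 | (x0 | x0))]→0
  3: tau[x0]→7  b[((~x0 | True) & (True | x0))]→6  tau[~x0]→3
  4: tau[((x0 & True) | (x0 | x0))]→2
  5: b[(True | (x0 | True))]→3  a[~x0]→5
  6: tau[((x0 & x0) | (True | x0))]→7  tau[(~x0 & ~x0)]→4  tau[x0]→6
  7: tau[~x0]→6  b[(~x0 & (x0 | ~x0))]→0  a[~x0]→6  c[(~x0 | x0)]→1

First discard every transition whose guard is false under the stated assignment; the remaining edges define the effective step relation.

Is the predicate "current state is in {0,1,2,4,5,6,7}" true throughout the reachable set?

Answer: INVARIANT HOLDS

Analysis:
Safe = {0,1,2,4,5,6,7}
Reach set: {0,1,2,4,6,7}
  0: ✓
  1: ✓
  2: ✓
  4: ✓
  6: ✓
  7: ✓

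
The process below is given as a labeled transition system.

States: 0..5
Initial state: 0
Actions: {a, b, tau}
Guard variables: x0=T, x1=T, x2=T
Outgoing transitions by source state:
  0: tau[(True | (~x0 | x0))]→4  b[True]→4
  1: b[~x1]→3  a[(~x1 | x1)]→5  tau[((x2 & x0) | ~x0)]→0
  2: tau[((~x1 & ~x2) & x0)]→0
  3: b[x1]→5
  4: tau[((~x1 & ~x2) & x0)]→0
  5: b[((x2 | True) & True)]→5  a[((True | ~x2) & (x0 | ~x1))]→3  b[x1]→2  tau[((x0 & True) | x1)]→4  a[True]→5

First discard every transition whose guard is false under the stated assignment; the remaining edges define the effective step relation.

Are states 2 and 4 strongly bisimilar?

Refine partition for ~:
  P[0] = {{0,1,2,3,4,5}}
  P[1] = {{0},{1},{2,4},{3},{5}}
Fixed point at round 2; 5 class(es).
class of 2: {2,4}; class of 4: {2,4}

Answer: BISIMILAR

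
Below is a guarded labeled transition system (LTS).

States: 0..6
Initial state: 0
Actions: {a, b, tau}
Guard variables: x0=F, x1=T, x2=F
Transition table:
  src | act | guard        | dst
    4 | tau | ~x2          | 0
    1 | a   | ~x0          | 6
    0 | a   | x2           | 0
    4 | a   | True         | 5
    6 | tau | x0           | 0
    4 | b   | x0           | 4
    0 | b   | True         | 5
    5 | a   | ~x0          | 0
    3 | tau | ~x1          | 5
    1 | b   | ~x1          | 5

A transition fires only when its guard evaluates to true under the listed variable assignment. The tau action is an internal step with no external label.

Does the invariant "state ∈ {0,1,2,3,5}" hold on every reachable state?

Inv-set: {0,1,2,3,5}
Reach set: {0,5}
  0: ok
  5: ok

Answer: INVARIANT HOLDS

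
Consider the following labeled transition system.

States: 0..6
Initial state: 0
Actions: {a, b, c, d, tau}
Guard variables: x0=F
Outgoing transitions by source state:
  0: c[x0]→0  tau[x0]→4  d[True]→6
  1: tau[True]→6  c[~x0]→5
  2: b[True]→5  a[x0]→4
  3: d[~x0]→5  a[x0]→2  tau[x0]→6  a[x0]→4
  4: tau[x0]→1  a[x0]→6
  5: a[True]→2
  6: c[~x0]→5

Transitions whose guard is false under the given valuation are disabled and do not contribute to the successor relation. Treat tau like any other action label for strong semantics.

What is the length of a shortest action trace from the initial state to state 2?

BFS to 2:
  depth 0: {0}
  depth 1: {6}
  depth 2: {5}
  depth 3: {2}
depth(2)=3, e.g. d·c·a

Answer: 3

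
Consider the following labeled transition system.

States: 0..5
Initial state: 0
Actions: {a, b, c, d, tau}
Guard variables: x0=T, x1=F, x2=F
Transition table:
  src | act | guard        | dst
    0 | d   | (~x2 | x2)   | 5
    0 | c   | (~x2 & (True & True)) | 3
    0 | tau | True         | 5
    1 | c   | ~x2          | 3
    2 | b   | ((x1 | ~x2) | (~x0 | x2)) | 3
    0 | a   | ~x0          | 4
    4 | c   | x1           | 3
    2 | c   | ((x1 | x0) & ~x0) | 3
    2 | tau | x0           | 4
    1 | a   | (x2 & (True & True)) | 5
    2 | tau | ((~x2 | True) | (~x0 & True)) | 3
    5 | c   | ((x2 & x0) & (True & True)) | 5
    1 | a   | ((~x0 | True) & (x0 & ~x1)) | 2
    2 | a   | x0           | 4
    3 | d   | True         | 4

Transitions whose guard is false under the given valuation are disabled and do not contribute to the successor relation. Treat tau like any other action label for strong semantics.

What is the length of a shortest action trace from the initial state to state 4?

Answer: 2

Working:
Layered search for 4:
  L0 = {0}
  L1 = {3,5}
  L2 = {4}
first hit 4 at d=2 via c·d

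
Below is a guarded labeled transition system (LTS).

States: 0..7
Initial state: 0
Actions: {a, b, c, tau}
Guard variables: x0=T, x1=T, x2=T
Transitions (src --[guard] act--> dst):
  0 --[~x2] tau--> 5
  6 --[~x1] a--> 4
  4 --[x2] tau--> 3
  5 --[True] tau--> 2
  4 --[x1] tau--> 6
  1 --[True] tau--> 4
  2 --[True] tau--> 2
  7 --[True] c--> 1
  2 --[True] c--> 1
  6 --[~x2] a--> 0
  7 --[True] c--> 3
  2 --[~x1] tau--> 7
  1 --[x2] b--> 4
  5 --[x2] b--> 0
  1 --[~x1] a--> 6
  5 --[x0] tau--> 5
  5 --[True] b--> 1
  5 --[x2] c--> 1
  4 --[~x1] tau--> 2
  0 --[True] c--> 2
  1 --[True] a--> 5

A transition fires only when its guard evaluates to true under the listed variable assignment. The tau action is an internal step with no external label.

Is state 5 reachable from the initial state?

After dropping false guards: 15 live edges.
L0 = {0}
L1 = {2}  now seen {0,2}
L2 = {1}  now seen {0,1,2}
L3 = {4,5}  now seen {0,1,2,4,5}
L4 = {3,6}  now seen {0,1,2,3,4,5,6}
Reachable = {0,1,2,3,4,5,6}
witness 5: c·c·a

Answer: REACHABLE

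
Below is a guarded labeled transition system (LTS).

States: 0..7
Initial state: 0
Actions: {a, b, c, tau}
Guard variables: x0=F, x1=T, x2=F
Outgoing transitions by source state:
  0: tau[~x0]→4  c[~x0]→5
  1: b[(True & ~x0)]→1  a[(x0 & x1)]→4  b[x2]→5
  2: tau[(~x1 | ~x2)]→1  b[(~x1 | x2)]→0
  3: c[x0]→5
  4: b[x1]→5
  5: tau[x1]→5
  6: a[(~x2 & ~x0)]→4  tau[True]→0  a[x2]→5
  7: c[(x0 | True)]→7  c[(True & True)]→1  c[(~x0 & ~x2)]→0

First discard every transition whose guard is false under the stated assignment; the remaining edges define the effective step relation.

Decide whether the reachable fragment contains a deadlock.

R = {0,4,5}
  0: c→5  tau→4  [2 out]
  4: b→5  [1 out]
  5: tau→5  [1 out]

Answer: DEADLOCK-FREE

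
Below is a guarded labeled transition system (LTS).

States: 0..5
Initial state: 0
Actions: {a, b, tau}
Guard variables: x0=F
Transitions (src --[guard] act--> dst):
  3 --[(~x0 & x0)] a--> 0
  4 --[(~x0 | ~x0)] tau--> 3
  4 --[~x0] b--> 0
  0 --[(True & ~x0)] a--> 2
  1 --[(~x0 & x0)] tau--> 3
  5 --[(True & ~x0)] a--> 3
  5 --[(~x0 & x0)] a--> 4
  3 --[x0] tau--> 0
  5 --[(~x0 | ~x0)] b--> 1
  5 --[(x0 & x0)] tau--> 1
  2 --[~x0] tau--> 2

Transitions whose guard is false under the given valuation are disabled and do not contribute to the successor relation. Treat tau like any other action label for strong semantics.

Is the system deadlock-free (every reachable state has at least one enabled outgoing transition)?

Answer: DEADLOCK-FREE

Analysis:
Reach set: {0,2}
  0: a→2  [1 out]
  2: tau→2  [1 out]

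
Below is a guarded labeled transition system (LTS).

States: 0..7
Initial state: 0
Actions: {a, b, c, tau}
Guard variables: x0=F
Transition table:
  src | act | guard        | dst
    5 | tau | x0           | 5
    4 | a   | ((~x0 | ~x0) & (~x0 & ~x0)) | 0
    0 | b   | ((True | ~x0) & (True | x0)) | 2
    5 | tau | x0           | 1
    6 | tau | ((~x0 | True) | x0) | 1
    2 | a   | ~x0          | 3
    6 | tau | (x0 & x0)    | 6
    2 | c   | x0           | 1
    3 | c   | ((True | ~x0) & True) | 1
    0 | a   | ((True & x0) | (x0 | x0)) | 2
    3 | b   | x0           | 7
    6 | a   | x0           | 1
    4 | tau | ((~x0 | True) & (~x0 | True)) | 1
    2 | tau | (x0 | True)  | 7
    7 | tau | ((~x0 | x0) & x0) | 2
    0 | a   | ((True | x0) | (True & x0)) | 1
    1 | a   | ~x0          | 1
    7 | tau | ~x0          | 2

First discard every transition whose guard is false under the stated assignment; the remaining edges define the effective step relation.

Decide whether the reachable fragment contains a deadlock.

Answer: DEADLOCK-FREE

Working:
R = {0,1,2,3,7}
  0: a→1  b→2  [2 exit(s)]
  1: a→1  [1 exit(s)]
  2: a→3  tau→7  [2 exit(s)]
  3: c→1  [1 exit(s)]
  7: tau→2  [1 exit(s)]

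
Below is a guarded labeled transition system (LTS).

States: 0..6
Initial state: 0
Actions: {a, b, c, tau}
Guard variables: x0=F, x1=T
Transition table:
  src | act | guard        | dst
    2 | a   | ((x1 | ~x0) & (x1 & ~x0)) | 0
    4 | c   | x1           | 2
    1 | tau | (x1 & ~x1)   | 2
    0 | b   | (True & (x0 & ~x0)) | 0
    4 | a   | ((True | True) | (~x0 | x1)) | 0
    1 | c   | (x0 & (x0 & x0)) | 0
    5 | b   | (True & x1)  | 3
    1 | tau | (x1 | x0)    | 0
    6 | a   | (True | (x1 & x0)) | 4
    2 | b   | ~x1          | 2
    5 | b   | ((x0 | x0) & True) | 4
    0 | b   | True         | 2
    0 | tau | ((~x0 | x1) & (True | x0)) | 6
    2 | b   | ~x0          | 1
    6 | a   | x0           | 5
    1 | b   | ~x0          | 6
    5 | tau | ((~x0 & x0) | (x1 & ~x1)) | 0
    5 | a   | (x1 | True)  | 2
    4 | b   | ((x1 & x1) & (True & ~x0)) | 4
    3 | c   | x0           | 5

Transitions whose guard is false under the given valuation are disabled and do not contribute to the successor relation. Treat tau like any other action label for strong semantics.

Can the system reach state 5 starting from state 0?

Answer: UNREACHABLE

Analysis:
12 transition(s) survive guard evaluation.
depth 0: {0}
depth 1: {2,6}  cumulative {0,2,6}
depth 2: {1,4}  cumulative {0,1,2,4,6}
Reach set: {0,1,2,4,6}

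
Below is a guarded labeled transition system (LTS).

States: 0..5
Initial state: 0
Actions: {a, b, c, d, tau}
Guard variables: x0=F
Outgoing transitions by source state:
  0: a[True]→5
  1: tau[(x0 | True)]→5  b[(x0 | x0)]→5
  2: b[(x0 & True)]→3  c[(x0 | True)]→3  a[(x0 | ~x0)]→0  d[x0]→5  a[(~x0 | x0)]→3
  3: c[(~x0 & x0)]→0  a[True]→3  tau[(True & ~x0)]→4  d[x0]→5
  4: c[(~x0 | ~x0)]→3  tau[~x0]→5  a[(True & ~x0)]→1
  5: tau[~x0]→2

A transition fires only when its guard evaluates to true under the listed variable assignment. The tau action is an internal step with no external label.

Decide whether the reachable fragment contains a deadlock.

Reachable = {0,1,2,3,4,5}
  0: a→5  [1 out]
  1: tau→5  [1 out]
  2: a→0  a→3  c→3  [3 out]
  3: a→3  tau→4  [2 out]
  4: a→1  c→3  tau→5  [3 out]
  5: tau→2  [1 out]

Answer: DEADLOCK-FREE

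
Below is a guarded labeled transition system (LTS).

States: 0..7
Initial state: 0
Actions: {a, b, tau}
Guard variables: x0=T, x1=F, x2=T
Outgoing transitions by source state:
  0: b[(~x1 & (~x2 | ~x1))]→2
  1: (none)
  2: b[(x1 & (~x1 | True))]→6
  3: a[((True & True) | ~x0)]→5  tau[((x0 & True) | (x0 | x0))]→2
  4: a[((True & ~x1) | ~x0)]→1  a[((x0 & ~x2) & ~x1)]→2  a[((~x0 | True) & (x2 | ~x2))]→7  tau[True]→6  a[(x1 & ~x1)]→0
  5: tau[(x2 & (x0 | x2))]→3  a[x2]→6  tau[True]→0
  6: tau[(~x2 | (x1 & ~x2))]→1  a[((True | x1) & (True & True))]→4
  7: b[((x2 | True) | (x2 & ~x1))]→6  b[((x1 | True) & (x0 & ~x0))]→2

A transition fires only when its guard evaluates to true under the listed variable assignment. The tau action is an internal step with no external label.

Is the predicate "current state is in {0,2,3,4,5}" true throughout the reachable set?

Safe = {0,2,3,4,5}
Reachable = {0,2}
  0: ✓
  2: ✓

Answer: INVARIANT HOLDS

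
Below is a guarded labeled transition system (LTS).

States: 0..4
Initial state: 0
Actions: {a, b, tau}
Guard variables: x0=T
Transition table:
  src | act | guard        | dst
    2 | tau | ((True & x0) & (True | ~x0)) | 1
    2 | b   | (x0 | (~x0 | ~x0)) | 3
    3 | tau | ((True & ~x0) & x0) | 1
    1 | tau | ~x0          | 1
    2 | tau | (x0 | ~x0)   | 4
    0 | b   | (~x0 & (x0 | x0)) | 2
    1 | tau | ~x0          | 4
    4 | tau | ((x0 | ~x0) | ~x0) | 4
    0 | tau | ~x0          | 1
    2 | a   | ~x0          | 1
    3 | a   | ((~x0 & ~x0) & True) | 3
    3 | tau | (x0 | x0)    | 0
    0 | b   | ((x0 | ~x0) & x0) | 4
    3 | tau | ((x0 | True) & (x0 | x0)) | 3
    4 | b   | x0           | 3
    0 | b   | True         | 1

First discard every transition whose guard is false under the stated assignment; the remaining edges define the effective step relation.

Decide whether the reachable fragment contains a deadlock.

Answer: DEADLOCK at state 1

Working:
Reach set: {0,1,3,4}
  0: b→1  b→4  [2 out]
  1: ∅  [no exit]
  3: tau→0  tau→3  [2 out]
  4: b→3  tau→4  [2 out]
Path to 1: b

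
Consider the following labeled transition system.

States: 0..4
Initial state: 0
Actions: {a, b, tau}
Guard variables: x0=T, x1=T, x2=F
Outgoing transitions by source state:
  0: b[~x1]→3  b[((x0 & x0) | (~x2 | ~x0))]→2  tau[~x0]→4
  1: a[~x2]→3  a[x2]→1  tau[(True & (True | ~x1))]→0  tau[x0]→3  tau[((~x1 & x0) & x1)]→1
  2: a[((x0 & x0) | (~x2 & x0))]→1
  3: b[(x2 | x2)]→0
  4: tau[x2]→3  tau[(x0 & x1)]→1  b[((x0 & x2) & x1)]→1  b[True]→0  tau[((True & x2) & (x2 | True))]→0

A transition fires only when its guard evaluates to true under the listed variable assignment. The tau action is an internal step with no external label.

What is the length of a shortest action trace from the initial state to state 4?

Answer: UNREACHABLE

Working:
Breadth-first toward 4:
  L0 = {0}
  L1 = {2}
  L2 = {1}
  L3 = {3}
4 never appears.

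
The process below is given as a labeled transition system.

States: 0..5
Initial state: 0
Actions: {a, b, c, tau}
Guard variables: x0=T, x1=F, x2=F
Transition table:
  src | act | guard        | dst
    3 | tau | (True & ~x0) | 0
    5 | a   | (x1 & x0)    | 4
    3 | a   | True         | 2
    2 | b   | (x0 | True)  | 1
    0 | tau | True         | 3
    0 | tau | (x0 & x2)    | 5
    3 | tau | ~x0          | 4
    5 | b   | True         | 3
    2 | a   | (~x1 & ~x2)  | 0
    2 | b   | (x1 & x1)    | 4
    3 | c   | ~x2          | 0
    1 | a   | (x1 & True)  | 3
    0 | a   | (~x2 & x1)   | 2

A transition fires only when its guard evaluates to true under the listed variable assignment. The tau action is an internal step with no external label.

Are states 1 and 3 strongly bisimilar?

Answer: NOT BISIMILAR

Working:
Bisimulation quotient by refinement:
  π0 = {{0,1,2,3,4,5}}
  π1 = {{0},{1,4},{2},{3},{5}}
Fixed point at round 2; 5 class(es).
class of 1: {1,4}; class of 3: {3}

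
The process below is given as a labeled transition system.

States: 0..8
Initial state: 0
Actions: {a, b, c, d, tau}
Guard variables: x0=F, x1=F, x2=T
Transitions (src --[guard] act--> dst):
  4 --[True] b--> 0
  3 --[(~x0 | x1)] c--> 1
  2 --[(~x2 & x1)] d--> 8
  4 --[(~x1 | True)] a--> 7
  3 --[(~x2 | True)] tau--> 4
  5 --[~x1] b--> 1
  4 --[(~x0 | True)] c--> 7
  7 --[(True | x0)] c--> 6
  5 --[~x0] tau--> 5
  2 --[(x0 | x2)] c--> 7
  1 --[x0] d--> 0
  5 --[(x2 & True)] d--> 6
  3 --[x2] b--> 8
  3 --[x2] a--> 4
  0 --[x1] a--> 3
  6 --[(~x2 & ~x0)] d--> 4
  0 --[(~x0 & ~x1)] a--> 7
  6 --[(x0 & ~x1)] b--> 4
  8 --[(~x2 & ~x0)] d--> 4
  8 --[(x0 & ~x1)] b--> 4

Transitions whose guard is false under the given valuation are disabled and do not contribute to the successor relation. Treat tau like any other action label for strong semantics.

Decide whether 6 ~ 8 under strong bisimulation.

Answer: BISIMILAR

Working:
Compute ~ classes (split until stable):
  P[0] = {{0,1,2,3,4,5,6,7,8}}
  P[1] = {{0},{1,6,8},{2,7},{3},{4},{5}}
  P[2] = {{0},{1,6,8},{2},{3},{4},{5},{7}}
7 equivalence class(es) (converged in 3)
class of 6: {1,6,8}; class of 8: {1,6,8}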